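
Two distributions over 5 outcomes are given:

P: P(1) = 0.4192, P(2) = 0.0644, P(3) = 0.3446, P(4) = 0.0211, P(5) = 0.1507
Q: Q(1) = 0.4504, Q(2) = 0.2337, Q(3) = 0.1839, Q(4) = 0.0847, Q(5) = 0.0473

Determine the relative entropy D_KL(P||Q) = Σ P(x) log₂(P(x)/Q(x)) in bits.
0.3587 bits

D_KL(P||Q) = Σ P(x) log₂(P(x)/Q(x))

Computing term by term:
  P(1)·log₂(P(1)/Q(1)) = 0.4192·log₂(0.4192/0.4504) = -0.04342
  P(2)·log₂(P(2)/Q(2)) = 0.0644·log₂(0.0644/0.2337) = -0.11975
  P(3)·log₂(P(3)/Q(3)) = 0.3446·log₂(0.3446/0.1839) = 0.31221
  P(4)·log₂(P(4)/Q(4)) = 0.0211·log₂(0.0211/0.0847) = -0.04231
  P(5)·log₂(P(5)/Q(5)) = 0.1507·log₂(0.1507/0.0473) = 0.25194

D_KL(P||Q) = -0.04342 - 0.11975 + 0.31221 - 0.04231 + 0.25194 = 0.35867 ≈ 0.3587 bits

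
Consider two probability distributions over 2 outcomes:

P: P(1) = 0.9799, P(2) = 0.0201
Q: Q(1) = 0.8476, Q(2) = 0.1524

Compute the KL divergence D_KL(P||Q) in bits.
0.1463 bits

D_KL(P||Q) = Σ P(x) log₂(P(x)/Q(x))

Computing term by term:
  P(1)·log₂(P(1)/Q(1)) = 0.9799·log₂(0.9799/0.8476) = 0.20504
  P(2)·log₂(P(2)/Q(2)) = 0.0201·log₂(0.0201/0.1524) = -0.05874

D_KL(P||Q) = 0.20504 - 0.05874 = 0.14630 ≈ 0.1463 bits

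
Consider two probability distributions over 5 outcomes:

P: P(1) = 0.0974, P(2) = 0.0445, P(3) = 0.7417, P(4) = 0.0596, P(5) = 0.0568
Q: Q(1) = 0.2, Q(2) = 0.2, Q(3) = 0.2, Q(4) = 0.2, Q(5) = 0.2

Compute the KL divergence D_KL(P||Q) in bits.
0.9976 bits

D_KL(P||Q) = Σ P(x) log₂(P(x)/Q(x))

Computing term by term:
  P(1)·log₂(P(1)/Q(1)) = 0.0974·log₂(0.0974/0.2) = -0.10110
  P(2)·log₂(P(2)/Q(2)) = 0.0445·log₂(0.0445/0.2) = -0.09648
  P(3)·log₂(P(3)/Q(3)) = 0.7417·log₂(0.7417/0.2) = 1.40243
  P(4)·log₂(P(4)/Q(4)) = 0.0596·log₂(0.0596/0.2) = -0.10410
  P(5)·log₂(P(5)/Q(5)) = 0.0568·log₂(0.0568/0.2) = -0.10315

D_KL(P||Q) = -0.10110 - 0.09648 + 1.40243 - 0.10410 - 0.10315 = 0.99760 ≈ 0.9976 bits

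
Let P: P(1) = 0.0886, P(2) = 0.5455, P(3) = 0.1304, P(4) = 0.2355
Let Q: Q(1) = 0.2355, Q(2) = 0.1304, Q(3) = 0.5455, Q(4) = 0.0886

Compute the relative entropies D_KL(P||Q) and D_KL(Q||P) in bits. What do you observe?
D_KL(P||Q) = 1.0642 bits, D_KL(Q||P) = 1.0642 bits. The two directions give the same value here, because Q is a self-inverse relabeling of P; in general KL divergence is asymmetric.

D_KL(P||Q) = Σ P(x) log₂(P(x)/Q(x))

Computing term by term:
  P(1)·log₂(P(1)/Q(1)) = 0.0886·log₂(0.0886/0.2355) = -0.12496
  P(2)·log₂(P(2)/Q(2)) = 0.5455·log₂(0.5455/0.1304) = 1.12626
  P(3)·log₂(P(3)/Q(3)) = 0.1304·log₂(0.1304/0.5455) = -0.26923
  P(4)·log₂(P(4)/Q(4)) = 0.2355·log₂(0.2355/0.0886) = 0.33214

D_KL(P||Q) = -0.12496 + 1.12626 - 0.26923 + 0.33214 = 1.06421 ≈ 1.0642 bits

D_KL(Q||P) = Σ Q(x) log₂(Q(x)/P(x))

Computing term by term:
  Q(1)·log₂(Q(1)/P(1)) = 0.2355·log₂(0.2355/0.0886) = 0.33214
  Q(2)·log₂(Q(2)/P(2)) = 0.1304·log₂(0.1304/0.5455) = -0.26923
  Q(3)·log₂(Q(3)/P(3)) = 0.5455·log₂(0.5455/0.1304) = 1.12626
  Q(4)·log₂(Q(4)/P(4)) = 0.0886·log₂(0.0886/0.2355) = -0.12496

D_KL(Q||P) = 0.33214 - 0.26923 + 1.12626 - 0.12496 = 1.06421 ≈ 1.0642 bits

These ARE equal here. Q is P with outcomes relabeled (Q(1) = P(4), Q(2) = P(3), Q(3) = P(2), Q(4) = P(1)) by a relabeling that is its own inverse, so the two sums contain exactly the same terms in a different order. This is a special case — KL divergence is not symmetric in general: D_KL(P||Q) ≠ D_KL(Q||P) for most P, Q.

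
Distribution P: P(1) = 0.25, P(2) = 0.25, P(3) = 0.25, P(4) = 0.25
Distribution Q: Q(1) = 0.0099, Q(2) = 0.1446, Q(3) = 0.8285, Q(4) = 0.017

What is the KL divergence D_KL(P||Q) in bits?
1.8995 bits

D_KL(P||Q) = Σ P(x) log₂(P(x)/Q(x))

Computing term by term:
  P(1)·log₂(P(1)/Q(1)) = 0.25·log₂(0.25/0.0099) = 1.16459
  P(2)·log₂(P(2)/Q(2)) = 0.25·log₂(0.25/0.1446) = 0.19747
  P(3)·log₂(P(3)/Q(3)) = 0.25·log₂(0.25/0.8285) = -0.43214
  P(4)·log₂(P(4)/Q(4)) = 0.25·log₂(0.25/0.017) = 0.96958

D_KL(P||Q) = 1.16459 + 0.19747 - 0.43214 + 0.96958 = 1.89950 ≈ 1.8995 bits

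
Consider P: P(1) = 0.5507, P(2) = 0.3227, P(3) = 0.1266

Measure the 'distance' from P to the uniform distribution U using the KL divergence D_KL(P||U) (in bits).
0.2070 bits

U(i) = 1/3 for all i

D_KL(P||U) = Σ P(x) log₂(P(x) / (1/3))
           = Σ P(x) log₂(P(x)) + log₂(3)
           = log₂(3) - H(P)

H(P) = -Σ P(x) log₂(P(x)):
  -P(1)·log₂(P(1)) = -(0.5507)·log₂(0.5507) = 0.47397
  -P(2)·log₂(P(2)) = -(0.3227)·log₂(0.3227) = 0.52656
  -P(3)·log₂(P(3)) = -(0.1266)·log₂(0.1266) = 0.37748
H(P) = 0.47397 + 0.52656 + 0.37748 = 1.37801 bits

log₂(3) = 1.58496 bits

D_KL(P||U) = 1.58496 - 1.37801 = 0.20695 ≈ 0.2070 bits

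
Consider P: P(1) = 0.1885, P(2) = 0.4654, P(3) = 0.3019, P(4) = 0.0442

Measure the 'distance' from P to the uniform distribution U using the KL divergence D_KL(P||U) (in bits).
0.3121 bits

U(i) = 1/4 for all i

D_KL(P||U) = Σ P(x) log₂(P(x) / (1/4))
           = Σ P(x) log₂(P(x)) + log₂(4)
           = log₂(4) - H(P)

H(P) = -Σ P(x) log₂(P(x)):
  -P(1)·log₂(P(1)) = -(0.1885)·log₂(0.1885) = 0.45379
  -P(2)·log₂(P(2)) = -(0.4654)·log₂(0.4654) = 0.51355
  -P(3)·log₂(P(3)) = -(0.3019)·log₂(0.3019) = 0.52164
  -P(4)·log₂(P(4)) = -(0.0442)·log₂(0.0442) = 0.19889
H(P) = 0.45379 + 0.51355 + 0.52164 + 0.19889 = 1.68787 bits

log₂(4) = 2.00000 bits

D_KL(P||U) = 2.00000 - 1.68787 = 0.31213 ≈ 0.3121 bits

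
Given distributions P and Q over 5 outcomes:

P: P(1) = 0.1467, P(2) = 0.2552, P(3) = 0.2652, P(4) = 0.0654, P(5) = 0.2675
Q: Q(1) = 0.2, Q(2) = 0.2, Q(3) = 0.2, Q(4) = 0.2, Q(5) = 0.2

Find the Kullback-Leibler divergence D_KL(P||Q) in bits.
0.1389 bits

D_KL(P||Q) = Σ P(x) log₂(P(x)/Q(x))

Computing term by term:
  P(1)·log₂(P(1)/Q(1)) = 0.1467·log₂(0.1467/0.2) = -0.06559
  P(2)·log₂(P(2)/Q(2)) = 0.2552·log₂(0.2552/0.2) = 0.08974
  P(3)·log₂(P(3)/Q(3)) = 0.2652·log₂(0.2652/0.2) = 0.10796
  P(4)·log₂(P(4)/Q(4)) = 0.0654·log₂(0.0654/0.2) = -0.10547
  P(5)·log₂(P(5)/Q(5)) = 0.2675·log₂(0.2675/0.2) = 0.11223

D_KL(P||Q) = -0.06559 + 0.08974 + 0.10796 - 0.10547 + 0.11223 = 0.13887 ≈ 0.1389 bits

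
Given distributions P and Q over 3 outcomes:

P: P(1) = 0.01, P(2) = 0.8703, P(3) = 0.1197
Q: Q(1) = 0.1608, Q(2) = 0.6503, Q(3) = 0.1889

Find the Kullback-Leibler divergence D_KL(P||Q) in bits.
0.2470 bits

D_KL(P||Q) = Σ P(x) log₂(P(x)/Q(x))

Computing term by term:
  P(1)·log₂(P(1)/Q(1)) = 0.01·log₂(0.01/0.1608) = -0.04007
  P(2)·log₂(P(2)/Q(2)) = 0.8703·log₂(0.8703/0.6503) = 0.36588
  P(3)·log₂(P(3)/Q(3)) = 0.1197·log₂(0.1197/0.1889) = -0.07879

D_KL(P||Q) = -0.04007 + 0.36588 - 0.07879 = 0.24702 ≈ 0.2470 bits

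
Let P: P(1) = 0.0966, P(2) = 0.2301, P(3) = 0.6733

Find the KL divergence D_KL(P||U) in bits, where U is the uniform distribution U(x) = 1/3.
0.3873 bits

U(i) = 1/3 for all i

D_KL(P||U) = Σ P(x) log₂(P(x) / (1/3))
           = Σ P(x) log₂(P(x)) + log₂(3)
           = log₂(3) - H(P)

H(P) = -Σ P(x) log₂(P(x)):
  -P(1)·log₂(P(1)) = -(0.0966)·log₂(0.0966) = 0.32572
  -P(2)·log₂(P(2)) = -(0.2301)·log₂(0.2301) = 0.48774
  -P(3)·log₂(P(3)) = -(0.6733)·log₂(0.6733) = 0.38424
H(P) = 0.32572 + 0.48774 + 0.38424 = 1.19770 bits

log₂(3) = 1.58496 bits

D_KL(P||U) = 1.58496 - 1.19770 = 0.38726 ≈ 0.3873 bits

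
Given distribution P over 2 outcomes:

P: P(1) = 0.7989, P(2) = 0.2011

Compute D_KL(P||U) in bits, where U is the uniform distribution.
0.2759 bits

U(i) = 1/2 for all i

D_KL(P||U) = Σ P(x) log₂(P(x) / (1/2))
           = Σ P(x) log₂(P(x)) + log₂(2)
           = log₂(2) - H(P)

H(P) = -Σ P(x) log₂(P(x)):
  -P(1)·log₂(P(1)) = -(0.7989)·log₂(0.7989) = 0.25877
  -P(2)·log₂(P(2)) = -(0.2011)·log₂(0.2011) = 0.46535
H(P) = 0.25877 + 0.46535 = 0.72412 bits

log₂(2) = 1.00000 bits

D_KL(P||U) = 1.00000 - 0.72412 = 0.27588 ≈ 0.2759 bits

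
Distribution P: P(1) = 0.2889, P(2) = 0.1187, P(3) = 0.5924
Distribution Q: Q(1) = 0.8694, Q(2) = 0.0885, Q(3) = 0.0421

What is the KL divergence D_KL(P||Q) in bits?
1.8509 bits

D_KL(P||Q) = Σ P(x) log₂(P(x)/Q(x))

Computing term by term:
  P(1)·log₂(P(1)/Q(1)) = 0.2889·log₂(0.2889/0.8694) = -0.45919
  P(2)·log₂(P(2)/Q(2)) = 0.1187·log₂(0.1187/0.0885) = 0.05028
  P(3)·log₂(P(3)/Q(3)) = 0.5924·log₂(0.5924/0.0421) = 2.25982

D_KL(P||Q) = -0.45919 + 0.05028 + 2.25982 = 1.85091 ≈ 1.8509 bits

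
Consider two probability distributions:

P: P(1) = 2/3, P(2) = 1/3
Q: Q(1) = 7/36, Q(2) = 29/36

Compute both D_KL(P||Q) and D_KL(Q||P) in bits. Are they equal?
D_KL(P||Q) = 0.7607 bits, D_KL(Q||P) = 0.6798 bits. No, they are not equal.

D_KL(P||Q) = Σ P(x) log₂(P(x)/Q(x))

Computing term by term:
  P(1)·log₂(P(1)/Q(1)) = (2/3)·log₂((2/3)/(7/36)) = 1.18507
  P(2)·log₂(P(2)/Q(2)) = (1/3)·log₂((1/3)/(29/36)) = -0.42434

D_KL(P||Q) = 1.18507 - 0.42434 = 0.76073 ≈ 0.7607 bits

D_KL(Q||P) = Σ Q(x) log₂(Q(x)/P(x))

Computing term by term:
  Q(1)·log₂(Q(1)/P(1)) = (7/36)·log₂((7/36)/(2/3)) = -0.34565
  Q(2)·log₂(Q(2)/P(2)) = (29/36)·log₂((29/36)/(1/3)) = 1.02549

D_KL(Q||P) = -0.34565 + 1.02549 = 0.67984 ≈ 0.6798 bits

These are NOT equal (difference: 0.0809 bits). KL divergence is asymmetric: D_KL(P||Q) ≠ D_KL(Q||P) in general.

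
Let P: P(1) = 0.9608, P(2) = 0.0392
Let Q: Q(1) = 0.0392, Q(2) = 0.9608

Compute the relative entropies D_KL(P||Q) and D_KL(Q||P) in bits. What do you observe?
D_KL(P||Q) = 4.2535 bits, D_KL(Q||P) = 4.2535 bits. The two directions give the same value here, because Q is a self-inverse relabeling of P; in general KL divergence is asymmetric.

D_KL(P||Q) = Σ P(x) log₂(P(x)/Q(x))

Computing term by term:
  P(1)·log₂(P(1)/Q(1)) = 0.9608·log₂(0.9608/0.0392) = 4.43439
  P(2)·log₂(P(2)/Q(2)) = 0.0392·log₂(0.0392/0.9608) = -0.18092

D_KL(P||Q) = 4.43439 - 0.18092 = 4.25347 ≈ 4.2535 bits

D_KL(Q||P) = Σ Q(x) log₂(Q(x)/P(x))

Computing term by term:
  Q(1)·log₂(Q(1)/P(1)) = 0.0392·log₂(0.0392/0.9608) = -0.18092
  Q(2)·log₂(Q(2)/P(2)) = 0.9608·log₂(0.9608/0.0392) = 4.43439

D_KL(Q||P) = -0.18092 + 4.43439 = 4.25347 ≈ 4.2535 bits

These ARE equal here. Q is P with outcomes relabeled (Q(1) = P(2), Q(2) = P(1)) by a relabeling that is its own inverse, so the two sums contain exactly the same terms in a different order. This is a special case — KL divergence is not symmetric in general: D_KL(P||Q) ≠ D_KL(Q||P) for most P, Q.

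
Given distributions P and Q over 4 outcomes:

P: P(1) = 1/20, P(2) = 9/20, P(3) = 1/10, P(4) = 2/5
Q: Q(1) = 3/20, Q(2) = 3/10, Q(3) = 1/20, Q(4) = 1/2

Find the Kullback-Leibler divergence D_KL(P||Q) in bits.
0.1552 bits

D_KL(P||Q) = Σ P(x) log₂(P(x)/Q(x))

Computing term by term:
  P(1)·log₂(P(1)/Q(1)) = (1/20)·log₂((1/20)/(3/20)) = -0.07925
  P(2)·log₂(P(2)/Q(2)) = (9/20)·log₂((9/20)/(3/10)) = 0.26323
  P(3)·log₂(P(3)/Q(3)) = (1/10)·log₂((1/10)/(1/20)) = 0.10000
  P(4)·log₂(P(4)/Q(4)) = (2/5)·log₂((2/5)/(1/2)) = -0.12877

D_KL(P||Q) = -0.07925 + 0.26323 + 0.10000 - 0.12877 = 0.15521 ≈ 0.1552 bits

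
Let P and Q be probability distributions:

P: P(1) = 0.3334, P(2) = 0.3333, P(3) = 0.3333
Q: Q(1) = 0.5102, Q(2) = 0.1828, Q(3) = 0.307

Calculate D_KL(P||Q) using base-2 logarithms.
0.1237 bits

D_KL(P||Q) = Σ P(x) log₂(P(x)/Q(x))

Computing term by term:
  P(1)·log₂(P(1)/Q(1)) = 0.3334·log₂(0.3334/0.5102) = -0.20464
  P(2)·log₂(P(2)/Q(2)) = 0.3333·log₂(0.3333/0.1828) = 0.28882
  P(3)·log₂(P(3)/Q(3)) = 0.3333·log₂(0.3333/0.307) = 0.03952

D_KL(P||Q) = -0.20464 + 0.28882 + 0.03952 = 0.12370 ≈ 0.1237 bits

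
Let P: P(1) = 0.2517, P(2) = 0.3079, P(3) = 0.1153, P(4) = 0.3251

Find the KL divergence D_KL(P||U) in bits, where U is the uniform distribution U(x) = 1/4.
0.0895 bits

U(i) = 1/4 for all i

D_KL(P||U) = Σ P(x) log₂(P(x) / (1/4))
           = Σ P(x) log₂(P(x)) + log₂(4)
           = log₂(4) - H(P)

H(P) = -Σ P(x) log₂(P(x)):
  -P(1)·log₂(P(1)) = -(0.2517)·log₂(0.2517) = 0.50094
  -P(2)·log₂(P(2)) = -(0.3079)·log₂(0.3079) = 0.52327
  -P(3)·log₂(P(3)) = -(0.1153)·log₂(0.1153) = 0.35934
  -P(4)·log₂(P(4)) = -(0.3251)·log₂(0.3251) = 0.52700
H(P) = 0.50094 + 0.52327 + 0.35934 + 0.52700 = 1.91055 bits

log₂(4) = 2.00000 bits

D_KL(P||U) = 2.00000 - 1.91055 = 0.08945 ≈ 0.0895 bits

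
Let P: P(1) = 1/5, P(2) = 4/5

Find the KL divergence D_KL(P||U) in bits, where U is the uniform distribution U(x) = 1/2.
0.2781 bits

U(i) = 1/2 for all i

D_KL(P||U) = Σ P(x) log₂(P(x) / (1/2))
           = Σ P(x) log₂(P(x)) + log₂(2)
           = log₂(2) - H(P)

H(P) = -Σ P(x) log₂(P(x)):
  -P(1)·log₂(P(1)) = -(1/5)·log₂(1/5) = 0.46439
  -P(2)·log₂(P(2)) = -(4/5)·log₂(4/5) = 0.25754
H(P) = 0.46439 + 0.25754 = 0.72193 bits

log₂(2) = 1.00000 bits

D_KL(P||U) = 1.00000 - 0.72193 = 0.27807 ≈ 0.2781 bits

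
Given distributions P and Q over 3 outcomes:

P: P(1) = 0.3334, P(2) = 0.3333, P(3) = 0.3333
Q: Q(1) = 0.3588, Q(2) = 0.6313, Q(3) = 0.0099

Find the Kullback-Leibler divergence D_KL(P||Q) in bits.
1.3485 bits

D_KL(P||Q) = Σ P(x) log₂(P(x)/Q(x))

Computing term by term:
  P(1)·log₂(P(1)/Q(1)) = 0.3334·log₂(0.3334/0.3588) = -0.03532
  P(2)·log₂(P(2)/Q(2)) = 0.3333·log₂(0.3333/0.6313) = -0.30714
  P(3)·log₂(P(3)/Q(3)) = 0.3333·log₂(0.3333/0.0099) = 1.69091

D_KL(P||Q) = -0.03532 - 0.30714 + 1.69091 = 1.34845 ≈ 1.3485 bits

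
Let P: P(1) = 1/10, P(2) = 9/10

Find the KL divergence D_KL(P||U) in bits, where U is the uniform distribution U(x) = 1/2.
0.5310 bits

U(i) = 1/2 for all i

D_KL(P||U) = Σ P(x) log₂(P(x) / (1/2))
           = Σ P(x) log₂(P(x)) + log₂(2)
           = log₂(2) - H(P)

H(P) = -Σ P(x) log₂(P(x)):
  -P(1)·log₂(P(1)) = -(1/10)·log₂(1/10) = 0.33219
  -P(2)·log₂(P(2)) = -(9/10)·log₂(9/10) = 0.13680
H(P) = 0.33219 + 0.13680 = 0.46899 bits

log₂(2) = 1.00000 bits

D_KL(P||U) = 1.00000 - 0.46899 = 0.53101 ≈ 0.5310 bits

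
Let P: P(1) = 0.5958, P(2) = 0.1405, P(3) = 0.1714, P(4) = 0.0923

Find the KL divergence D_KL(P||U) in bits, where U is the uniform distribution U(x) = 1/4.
0.4037 bits

U(i) = 1/4 for all i

D_KL(P||U) = Σ P(x) log₂(P(x) / (1/4))
           = Σ P(x) log₂(P(x)) + log₂(4)
           = log₂(4) - H(P)

H(P) = -Σ P(x) log₂(P(x)):
  -P(1)·log₂(P(1)) = -(0.5958)·log₂(0.5958) = 0.44512
  -P(2)·log₂(P(2)) = -(0.1405)·log₂(0.1405) = 0.39781
  -P(3)·log₂(P(3)) = -(0.1714)·log₂(0.1714) = 0.43614
  -P(4)·log₂(P(4)) = -(0.0923)·log₂(0.0923) = 0.31728
H(P) = 0.44512 + 0.39781 + 0.43614 + 0.31728 = 1.59635 bits

log₂(4) = 2.00000 bits

D_KL(P||U) = 2.00000 - 1.59635 = 0.40365 ≈ 0.4037 bits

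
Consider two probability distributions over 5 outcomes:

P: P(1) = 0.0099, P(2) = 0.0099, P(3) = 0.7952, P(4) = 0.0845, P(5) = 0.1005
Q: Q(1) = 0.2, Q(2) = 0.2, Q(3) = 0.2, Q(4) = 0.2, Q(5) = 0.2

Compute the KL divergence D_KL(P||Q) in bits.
1.2928 bits

D_KL(P||Q) = Σ P(x) log₂(P(x)/Q(x))

Computing term by term:
  P(1)·log₂(P(1)/Q(1)) = 0.0099·log₂(0.0099/0.2) = -0.04293
  P(2)·log₂(P(2)/Q(2)) = 0.0099·log₂(0.0099/0.2) = -0.04293
  P(3)·log₂(P(3)/Q(3)) = 0.7952·log₂(0.7952/0.2) = 1.58350
  P(4)·log₂(P(4)/Q(4)) = 0.0845·log₂(0.0845/0.2) = -0.10503
  P(5)·log₂(P(5)/Q(5)) = 0.1005·log₂(0.1005/0.2) = -0.09978

D_KL(P||Q) = -0.04293 - 0.04293 + 1.58350 - 0.10503 - 0.09978 = 1.29283 ≈ 1.2928 bits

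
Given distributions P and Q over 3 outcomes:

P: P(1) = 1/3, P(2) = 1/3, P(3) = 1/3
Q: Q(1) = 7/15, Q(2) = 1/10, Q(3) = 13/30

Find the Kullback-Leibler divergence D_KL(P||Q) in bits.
0.2910 bits

D_KL(P||Q) = Σ P(x) log₂(P(x)/Q(x))

Computing term by term:
  P(1)·log₂(P(1)/Q(1)) = (1/3)·log₂((1/3)/(7/15)) = -0.16181
  P(2)·log₂(P(2)/Q(2)) = (1/3)·log₂((1/3)/(1/10)) = 0.57899
  P(3)·log₂(P(3)/Q(3)) = (1/3)·log₂((1/3)/(13/30)) = -0.12617

D_KL(P||Q) = -0.16181 + 0.57899 - 0.12617 = 0.29101 ≈ 0.2910 bits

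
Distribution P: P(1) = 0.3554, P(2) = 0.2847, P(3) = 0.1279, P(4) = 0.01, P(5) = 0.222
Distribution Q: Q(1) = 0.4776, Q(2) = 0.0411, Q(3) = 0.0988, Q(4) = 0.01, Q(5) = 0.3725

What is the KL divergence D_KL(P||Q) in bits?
0.5253 bits

D_KL(P||Q) = Σ P(x) log₂(P(x)/Q(x))

Computing term by term:
  P(1)·log₂(P(1)/Q(1)) = 0.3554·log₂(0.3554/0.4776) = -0.15153
  P(2)·log₂(P(2)/Q(2)) = 0.2847·log₂(0.2847/0.0411) = 0.79495
  P(3)·log₂(P(3)/Q(3)) = 0.1279·log₂(0.1279/0.0988) = 0.04763
  P(4)·log₂(P(4)/Q(4)) = 0.01·log₂(0.01/0.01) = 0.00000
  P(5)·log₂(P(5)/Q(5)) = 0.222·log₂(0.222/0.3725) = -0.16576

D_KL(P||Q) = -0.15153 + 0.79495 + 0.04763 + 0.00000 - 0.16576 = 0.52529 ≈ 0.5253 bits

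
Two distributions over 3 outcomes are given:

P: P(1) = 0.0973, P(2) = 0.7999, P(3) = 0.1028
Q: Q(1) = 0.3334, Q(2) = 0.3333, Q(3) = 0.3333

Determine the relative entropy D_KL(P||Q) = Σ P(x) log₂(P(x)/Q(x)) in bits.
0.6629 bits

D_KL(P||Q) = Σ P(x) log₂(P(x)/Q(x))

Computing term by term:
  P(1)·log₂(P(1)/Q(1)) = 0.0973·log₂(0.0973/0.3334) = -0.17288
  P(2)·log₂(P(2)/Q(2)) = 0.7999·log₂(0.7999/0.3333) = 1.01027
  P(3)·log₂(P(3)/Q(3)) = 0.1028·log₂(0.1028/0.3333) = -0.17445

D_KL(P||Q) = -0.17288 + 1.01027 - 0.17445 = 0.66294 ≈ 0.6629 bits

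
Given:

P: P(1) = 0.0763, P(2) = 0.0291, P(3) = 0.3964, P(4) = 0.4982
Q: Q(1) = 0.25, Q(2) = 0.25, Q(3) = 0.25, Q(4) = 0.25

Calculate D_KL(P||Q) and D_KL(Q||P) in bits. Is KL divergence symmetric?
D_KL(P||Q) = 0.5383 bits, D_KL(Q||P) = 0.7888 bits. No, KL divergence is not symmetric.

D_KL(P||Q) = Σ P(x) log₂(P(x)/Q(x))

Computing term by term:
  P(1)·log₂(P(1)/Q(1)) = 0.0763·log₂(0.0763/0.25) = -0.13064
  P(2)·log₂(P(2)/Q(2)) = 0.0291·log₂(0.0291/0.25) = -0.09029
  P(3)·log₂(P(3)/Q(3)) = 0.3964·log₂(0.3964/0.25) = 0.26362
  P(4)·log₂(P(4)/Q(4)) = 0.4982·log₂(0.4982/0.25) = 0.49561

D_KL(P||Q) = -0.13064 - 0.09029 + 0.26362 + 0.49561 = 0.53830 ≈ 0.5383 bits

D_KL(Q||P) = Σ Q(x) log₂(Q(x)/P(x))

Computing term by term:
  Q(1)·log₂(Q(1)/P(1)) = 0.25·log₂(0.25/0.0763) = 0.42804
  Q(2)·log₂(Q(2)/P(2)) = 0.25·log₂(0.25/0.0291) = 0.77571
  Q(3)·log₂(Q(3)/P(3)) = 0.25·log₂(0.25/0.3964) = -0.16626
  Q(4)·log₂(Q(4)/P(4)) = 0.25·log₂(0.25/0.4982) = -0.24870

D_KL(Q||P) = 0.42804 + 0.77571 - 0.16626 - 0.24870 = 0.78879 ≈ 0.7888 bits

These are NOT equal (difference: 0.2505 bits). KL divergence is asymmetric: D_KL(P||Q) ≠ D_KL(Q||P) in general.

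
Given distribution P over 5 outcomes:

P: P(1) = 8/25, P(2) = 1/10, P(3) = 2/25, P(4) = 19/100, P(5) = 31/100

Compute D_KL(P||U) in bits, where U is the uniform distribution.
0.1932 bits

U(i) = 1/5 for all i

D_KL(P||U) = Σ P(x) log₂(P(x) / (1/5))
           = Σ P(x) log₂(P(x)) + log₂(5)
           = log₂(5) - H(P)

H(P) = -Σ P(x) log₂(P(x)):
  -P(1)·log₂(P(1)) = -(8/25)·log₂(8/25) = 0.52603
  -P(2)·log₂(P(2)) = -(1/10)·log₂(1/10) = 0.33219
  -P(3)·log₂(P(3)) = -(2/25)·log₂(2/25) = 0.29151
  -P(4)·log₂(P(4)) = -(19/100)·log₂(19/100) = 0.45523
  -P(5)·log₂(P(5)) = -(31/100)·log₂(31/100) = 0.52379
H(P) = 0.52603 + 0.33219 + 0.29151 + 0.45523 + 0.52379 = 2.12875 bits

log₂(5) = 2.32193 bits

D_KL(P||U) = 2.32193 - 2.12875 = 0.19318 ≈ 0.1932 bits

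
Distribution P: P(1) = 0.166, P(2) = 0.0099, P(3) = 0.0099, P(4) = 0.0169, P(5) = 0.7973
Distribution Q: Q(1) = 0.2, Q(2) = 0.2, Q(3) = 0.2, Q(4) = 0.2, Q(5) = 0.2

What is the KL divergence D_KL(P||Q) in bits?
1.4000 bits

D_KL(P||Q) = Σ P(x) log₂(P(x)/Q(x))

Computing term by term:
  P(1)·log₂(P(1)/Q(1)) = 0.166·log₂(0.166/0.2) = -0.04462
  P(2)·log₂(P(2)/Q(2)) = 0.0099·log₂(0.0099/0.2) = -0.04293
  P(3)·log₂(P(3)/Q(3)) = 0.0099·log₂(0.0099/0.2) = -0.04293
  P(4)·log₂(P(4)/Q(4)) = 0.0169·log₂(0.0169/0.2) = -0.06025
  P(5)·log₂(P(5)/Q(5)) = 0.7973·log₂(0.7973/0.2) = 1.59071

D_KL(P||Q) = -0.04462 - 0.04293 - 0.04293 - 0.06025 + 1.59071 = 1.39998 ≈ 1.4000 bits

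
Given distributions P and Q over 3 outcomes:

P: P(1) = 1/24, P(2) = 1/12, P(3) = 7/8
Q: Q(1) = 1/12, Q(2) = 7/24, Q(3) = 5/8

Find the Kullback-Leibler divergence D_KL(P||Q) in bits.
0.2325 bits

D_KL(P||Q) = Σ P(x) log₂(P(x)/Q(x))

Computing term by term:
  P(1)·log₂(P(1)/Q(1)) = (1/24)·log₂((1/24)/(1/12)) = -0.04167
  P(2)·log₂(P(2)/Q(2)) = (1/12)·log₂((1/12)/(7/24)) = -0.15061
  P(3)·log₂(P(3)/Q(3)) = (7/8)·log₂((7/8)/(5/8)) = 0.42475

D_KL(P||Q) = -0.04167 - 0.15061 + 0.42475 = 0.23247 ≈ 0.2325 bits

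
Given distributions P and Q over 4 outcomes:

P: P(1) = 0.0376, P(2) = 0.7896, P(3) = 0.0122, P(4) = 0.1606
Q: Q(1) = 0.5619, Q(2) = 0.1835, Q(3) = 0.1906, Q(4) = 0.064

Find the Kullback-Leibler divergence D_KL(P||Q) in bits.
1.6805 bits

D_KL(P||Q) = Σ P(x) log₂(P(x)/Q(x))

Computing term by term:
  P(1)·log₂(P(1)/Q(1)) = 0.0376·log₂(0.0376/0.5619) = -0.14670
  P(2)·log₂(P(2)/Q(2)) = 0.7896·log₂(0.7896/0.1835) = 1.66238
  P(3)·log₂(P(3)/Q(3)) = 0.0122·log₂(0.0122/0.1906) = -0.04838
  P(4)·log₂(P(4)/Q(4)) = 0.1606·log₂(0.1606/0.064) = 0.21317

D_KL(P||Q) = -0.14670 + 1.66238 - 0.04838 + 0.21317 = 1.68047 ≈ 1.6805 bits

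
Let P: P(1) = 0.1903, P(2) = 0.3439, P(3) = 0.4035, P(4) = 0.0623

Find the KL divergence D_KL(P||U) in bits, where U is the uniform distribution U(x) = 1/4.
0.2371 bits

U(i) = 1/4 for all i

D_KL(P||U) = Σ P(x) log₂(P(x) / (1/4))
           = Σ P(x) log₂(P(x)) + log₂(4)
           = log₂(4) - H(P)

H(P) = -Σ P(x) log₂(P(x)):
  -P(1)·log₂(P(1)) = -(0.1903)·log₂(0.1903) = 0.45551
  -P(2)·log₂(P(2)) = -(0.3439)·log₂(0.3439) = 0.52959
  -P(3)·log₂(P(3)) = -(0.4035)·log₂(0.4035) = 0.52833
  -P(4)·log₂(P(4)) = -(0.0623)·log₂(0.0623) = 0.24949
H(P) = 0.45551 + 0.52959 + 0.52833 + 0.24949 = 1.76292 bits

log₂(4) = 2.00000 bits

D_KL(P||U) = 2.00000 - 1.76292 = 0.23708 ≈ 0.2371 bits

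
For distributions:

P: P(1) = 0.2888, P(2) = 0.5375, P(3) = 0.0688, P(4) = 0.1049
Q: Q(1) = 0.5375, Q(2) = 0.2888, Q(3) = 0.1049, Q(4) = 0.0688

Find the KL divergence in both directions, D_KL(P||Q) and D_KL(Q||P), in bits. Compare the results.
D_KL(P||Q) = 0.2449 bits, D_KL(Q||P) = 0.2449 bits. The two directions give exactly the same value for this pair.

D_KL(P||Q) = Σ P(x) log₂(P(x)/Q(x))

Computing term by term:
  P(1)·log₂(P(1)/Q(1)) = 0.2888·log₂(0.2888/0.5375) = -0.25882
  P(2)·log₂(P(2)/Q(2)) = 0.5375·log₂(0.5375/0.2888) = 0.48170
  P(3)·log₂(P(3)/Q(3)) = 0.0688·log₂(0.0688/0.1049) = -0.04187
  P(4)·log₂(P(4)/Q(4)) = 0.1049·log₂(0.1049/0.0688) = 0.06384

D_KL(P||Q) = -0.25882 + 0.48170 - 0.04187 + 0.06384 = 0.24485 ≈ 0.2449 bits

D_KL(Q||P) = Σ Q(x) log₂(Q(x)/P(x))

Computing term by term:
  Q(1)·log₂(Q(1)/P(1)) = 0.5375·log₂(0.5375/0.2888) = 0.48170
  Q(2)·log₂(Q(2)/P(2)) = 0.2888·log₂(0.2888/0.5375) = -0.25882
  Q(3)·log₂(Q(3)/P(3)) = 0.1049·log₂(0.1049/0.0688) = 0.06384
  Q(4)·log₂(Q(4)/P(4)) = 0.0688·log₂(0.0688/0.1049) = -0.04187

D_KL(Q||P) = 0.48170 - 0.25882 + 0.06384 - 0.04187 = 0.24485 ≈ 0.2449 bits

These ARE equal here. Q is P with outcomes relabeled (Q(1) = P(2), Q(2) = P(1), Q(3) = P(4), Q(4) = P(3)) by a relabeling that is its own inverse, so the two sums contain exactly the same terms in a different order. This is a special case — KL divergence is not symmetric in general: D_KL(P||Q) ≠ D_KL(Q||P) for most P, Q.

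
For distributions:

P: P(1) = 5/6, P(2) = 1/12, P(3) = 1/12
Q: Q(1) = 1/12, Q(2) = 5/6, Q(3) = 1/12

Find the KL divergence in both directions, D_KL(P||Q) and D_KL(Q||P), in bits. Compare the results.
D_KL(P||Q) = 2.4914 bits, D_KL(Q||P) = 2.4914 bits. The two directions give exactly the same value for this pair.

D_KL(P||Q) = Σ P(x) log₂(P(x)/Q(x))

Computing term by term:
  P(1)·log₂(P(1)/Q(1)) = (5/6)·log₂((5/6)/(1/12)) = 2.76827
  P(2)·log₂(P(2)/Q(2)) = (1/12)·log₂((1/12)/(5/6)) = -0.27683
  P(3)·log₂(P(3)/Q(3)) = (1/12)·log₂((1/12)/(1/12)) = 0.00000

D_KL(P||Q) = 2.76827 - 0.27683 + 0.00000 = 2.49144 ≈ 2.4914 bits

D_KL(Q||P) = Σ Q(x) log₂(Q(x)/P(x))

Computing term by term:
  Q(1)·log₂(Q(1)/P(1)) = (1/12)·log₂((1/12)/(5/6)) = -0.27683
  Q(2)·log₂(Q(2)/P(2)) = (5/6)·log₂((5/6)/(1/12)) = 2.76827
  Q(3)·log₂(Q(3)/P(3)) = (1/12)·log₂((1/12)/(1/12)) = 0.00000

D_KL(Q||P) = -0.27683 + 2.76827 + 0.00000 = 2.49144 ≈ 2.4914 bits

These ARE equal here. Q is P with outcomes relabeled (Q(1) = P(2), Q(2) = P(1)) by a relabeling that is its own inverse, so the two sums contain exactly the same terms in a different order. This is a special case — KL divergence is not symmetric in general: D_KL(P||Q) ≠ D_KL(Q||P) for most P, Q.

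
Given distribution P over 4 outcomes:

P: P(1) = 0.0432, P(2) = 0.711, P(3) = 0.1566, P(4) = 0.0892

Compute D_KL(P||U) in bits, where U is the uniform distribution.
0.7244 bits

U(i) = 1/4 for all i

D_KL(P||U) = Σ P(x) log₂(P(x) / (1/4))
           = Σ P(x) log₂(P(x)) + log₂(4)
           = log₂(4) - H(P)

H(P) = -Σ P(x) log₂(P(x)):
  -P(1)·log₂(P(1)) = -(0.0432)·log₂(0.0432) = 0.19582
  -P(2)·log₂(P(2)) = -(0.711)·log₂(0.711) = 0.34987
  -P(3)·log₂(P(3)) = -(0.1566)·log₂(0.1566) = 0.41888
  -P(4)·log₂(P(4)) = -(0.0892)·log₂(0.0892) = 0.31102
H(P) = 0.19582 + 0.34987 + 0.41888 + 0.31102 = 1.27559 bits

log₂(4) = 2.00000 bits

D_KL(P||U) = 2.00000 - 1.27559 = 0.72441 ≈ 0.7244 bits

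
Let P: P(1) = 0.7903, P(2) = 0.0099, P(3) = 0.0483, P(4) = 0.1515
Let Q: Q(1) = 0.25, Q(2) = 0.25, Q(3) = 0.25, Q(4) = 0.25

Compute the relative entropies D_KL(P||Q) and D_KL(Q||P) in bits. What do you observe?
D_KL(P||Q) = 1.0421 bits, D_KL(Q||P) = 1.5231 bits. The two directions give different values (D_KL(Q||P) exceeds D_KL(P||Q) by 0.4810 bits): KL divergence is asymmetric.

D_KL(P||Q) = Σ P(x) log₂(P(x)/Q(x))

Computing term by term:
  P(1)·log₂(P(1)/Q(1)) = 0.7903·log₂(0.7903/0.25) = 1.31227
  P(2)·log₂(P(2)/Q(2)) = 0.0099·log₂(0.0099/0.25) = -0.04612
  P(3)·log₂(P(3)/Q(3)) = 0.0483·log₂(0.0483/0.25) = -0.11456
  P(4)·log₂(P(4)/Q(4)) = 0.1515·log₂(0.1515/0.25) = -0.10948

D_KL(P||Q) = 1.31227 - 0.04612 - 0.11456 - 0.10948 = 1.04211 ≈ 1.0421 bits

D_KL(Q||P) = Σ Q(x) log₂(Q(x)/P(x))

Computing term by term:
  Q(1)·log₂(Q(1)/P(1)) = 0.25·log₂(0.25/0.7903) = -0.41512
  Q(2)·log₂(Q(2)/P(2)) = 0.25·log₂(0.25/0.0099) = 1.16459
  Q(3)·log₂(Q(3)/P(3)) = 0.25·log₂(0.25/0.0483) = 0.59296
  Q(4)·log₂(Q(4)/P(4)) = 0.25·log₂(0.25/0.1515) = 0.18065

D_KL(Q||P) = -0.41512 + 1.16459 + 0.59296 + 0.18065 = 1.52308 ≈ 1.5231 bits

These are NOT equal (difference: 0.4810 bits). KL divergence is asymmetric: D_KL(P||Q) ≠ D_KL(Q||P) in general.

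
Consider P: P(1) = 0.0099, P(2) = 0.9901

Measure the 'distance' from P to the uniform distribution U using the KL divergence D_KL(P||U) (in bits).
0.9199 bits

U(i) = 1/2 for all i

D_KL(P||U) = Σ P(x) log₂(P(x) / (1/2))
           = Σ P(x) log₂(P(x)) + log₂(2)
           = log₂(2) - H(P)

H(P) = -Σ P(x) log₂(P(x)):
  -P(1)·log₂(P(1)) = -(0.0099)·log₂(0.0099) = 0.06592
  -P(2)·log₂(P(2)) = -(0.9901)·log₂(0.9901) = 0.01421
H(P) = 0.06592 + 0.01421 = 0.08013 bits

log₂(2) = 1.00000 bits

D_KL(P||U) = 1.00000 - 0.08013 = 0.91987 ≈ 0.9199 bits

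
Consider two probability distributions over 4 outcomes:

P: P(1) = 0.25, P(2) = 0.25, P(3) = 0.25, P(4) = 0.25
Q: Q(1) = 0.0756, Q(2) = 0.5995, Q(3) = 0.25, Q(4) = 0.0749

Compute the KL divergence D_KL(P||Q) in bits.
0.5506 bits

D_KL(P||Q) = Σ P(x) log₂(P(x)/Q(x))

Computing term by term:
  P(1)·log₂(P(1)/Q(1)) = 0.25·log₂(0.25/0.0756) = 0.43137
  P(2)·log₂(P(2)/Q(2)) = 0.25·log₂(0.25/0.5995) = -0.31546
  P(3)·log₂(P(3)/Q(3)) = 0.25·log₂(0.25/0.25) = 0.00000
  P(4)·log₂(P(4)/Q(4)) = 0.25·log₂(0.25/0.0749) = 0.43472

D_KL(P||Q) = 0.43137 - 0.31546 + 0.00000 + 0.43472 = 0.55063 ≈ 0.5506 bits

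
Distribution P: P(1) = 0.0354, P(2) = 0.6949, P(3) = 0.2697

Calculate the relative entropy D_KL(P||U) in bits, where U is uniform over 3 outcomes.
0.5395 bits

U(i) = 1/3 for all i

D_KL(P||U) = Σ P(x) log₂(P(x) / (1/3))
           = Σ P(x) log₂(P(x)) + log₂(3)
           = log₂(3) - H(P)

H(P) = -Σ P(x) log₂(P(x)):
  -P(1)·log₂(P(1)) = -(0.0354)·log₂(0.0354) = 0.17063
  -P(2)·log₂(P(2)) = -(0.6949)·log₂(0.6949) = 0.36491
  -P(3)·log₂(P(3)) = -(0.2697)·log₂(0.2697) = 0.50989
H(P) = 0.17063 + 0.36491 + 0.50989 = 1.04543 bits

log₂(3) = 1.58496 bits

D_KL(P||U) = 1.58496 - 1.04543 = 0.53953 ≈ 0.5395 bits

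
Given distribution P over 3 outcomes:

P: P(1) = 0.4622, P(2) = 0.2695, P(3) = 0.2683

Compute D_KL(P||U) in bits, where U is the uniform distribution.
0.0513 bits

U(i) = 1/3 for all i

D_KL(P||U) = Σ P(x) log₂(P(x) / (1/3))
           = Σ P(x) log₂(P(x)) + log₂(3)
           = log₂(3) - H(P)

H(P) = -Σ P(x) log₂(P(x)):
  -P(1)·log₂(P(1)) = -(0.4622)·log₂(0.4622) = 0.51462
  -P(2)·log₂(P(2)) = -(0.2695)·log₂(0.2695) = 0.50980
  -P(3)·log₂(P(3)) = -(0.2683)·log₂(0.2683) = 0.50926
H(P) = 0.51462 + 0.50980 + 0.50926 = 1.53368 bits

log₂(3) = 1.58496 bits

D_KL(P||U) = 1.58496 - 1.53368 = 0.05128 ≈ 0.0513 bits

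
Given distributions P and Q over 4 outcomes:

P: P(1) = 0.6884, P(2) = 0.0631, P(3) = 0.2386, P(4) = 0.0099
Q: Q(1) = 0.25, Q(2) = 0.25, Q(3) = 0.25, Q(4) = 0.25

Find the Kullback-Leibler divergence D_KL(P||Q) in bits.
0.8185 bits

D_KL(P||Q) = Σ P(x) log₂(P(x)/Q(x))

Computing term by term:
  P(1)·log₂(P(1)/Q(1)) = 0.6884·log₂(0.6884/0.25) = 1.00597
  P(2)·log₂(P(2)/Q(2)) = 0.0631·log₂(0.0631/0.25) = -0.12533
  P(3)·log₂(P(3)/Q(3)) = 0.2386·log₂(0.2386/0.25) = -0.01607
  P(4)·log₂(P(4)/Q(4)) = 0.0099·log₂(0.0099/0.25) = -0.04612

D_KL(P||Q) = 1.00597 - 0.12533 - 0.01607 - 0.04612 = 0.81845 ≈ 0.8185 bits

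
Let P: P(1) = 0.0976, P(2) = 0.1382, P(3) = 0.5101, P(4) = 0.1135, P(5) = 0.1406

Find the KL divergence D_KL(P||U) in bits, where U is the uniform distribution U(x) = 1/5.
0.3501 bits

U(i) = 1/5 for all i

D_KL(P||U) = Σ P(x) log₂(P(x) / (1/5))
           = Σ P(x) log₂(P(x)) + log₂(5)
           = log₂(5) - H(P)

H(P) = -Σ P(x) log₂(P(x)):
  -P(1)·log₂(P(1)) = -(0.0976)·log₂(0.0976) = 0.32764
  -P(2)·log₂(P(2)) = -(0.1382)·log₂(0.1382) = 0.39458
  -P(3)·log₂(P(3)) = -(0.5101)·log₂(0.5101) = 0.49538
  -P(4)·log₂(P(4)) = -(0.1135)·log₂(0.1135) = 0.35630
  -P(5)·log₂(P(5)) = -(0.1406)·log₂(0.1406) = 0.39794
H(P) = 0.32764 + 0.39458 + 0.49538 + 0.35630 + 0.39794 = 1.97184 bits

log₂(5) = 2.32193 bits

D_KL(P||U) = 2.32193 - 1.97184 = 0.35009 ≈ 0.3501 bits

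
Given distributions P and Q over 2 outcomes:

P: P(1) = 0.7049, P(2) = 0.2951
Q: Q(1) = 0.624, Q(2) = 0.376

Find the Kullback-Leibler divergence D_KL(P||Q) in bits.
0.0208 bits

D_KL(P||Q) = Σ P(x) log₂(P(x)/Q(x))

Computing term by term:
  P(1)·log₂(P(1)/Q(1)) = 0.7049·log₂(0.7049/0.624) = 0.12397
  P(2)·log₂(P(2)/Q(2)) = 0.2951·log₂(0.2951/0.376) = -0.10315

D_KL(P||Q) = 0.12397 - 0.10315 = 0.02082 ≈ 0.0208 bits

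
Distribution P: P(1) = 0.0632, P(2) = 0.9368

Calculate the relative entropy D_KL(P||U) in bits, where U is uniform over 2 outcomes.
0.6600 bits

U(i) = 1/2 for all i

D_KL(P||U) = Σ P(x) log₂(P(x) / (1/2))
           = Σ P(x) log₂(P(x)) + log₂(2)
           = log₂(2) - H(P)

H(P) = -Σ P(x) log₂(P(x)):
  -P(1)·log₂(P(1)) = -(0.0632)·log₂(0.0632) = 0.25178
  -P(2)·log₂(P(2)) = -(0.9368)·log₂(0.9368) = 0.08823
H(P) = 0.25178 + 0.08823 = 0.34001 bits

log₂(2) = 1.00000 bits

D_KL(P||U) = 1.00000 - 0.34001 = 0.65999 ≈ 0.6600 bits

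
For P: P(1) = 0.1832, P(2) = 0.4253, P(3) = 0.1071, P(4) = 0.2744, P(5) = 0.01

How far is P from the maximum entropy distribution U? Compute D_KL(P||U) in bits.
0.4252 bits

U(i) = 1/5 for all i

D_KL(P||U) = Σ P(x) log₂(P(x) / (1/5))
           = Σ P(x) log₂(P(x)) + log₂(5)
           = log₂(5) - H(P)

H(P) = -Σ P(x) log₂(P(x)):
  -P(1)·log₂(P(1)) = -(0.1832)·log₂(0.1832) = 0.44857
  -P(2)·log₂(P(2)) = -(0.4253)·log₂(0.4253) = 0.52459
  -P(3)·log₂(P(3)) = -(0.1071)·log₂(0.1071) = 0.34518
  -P(4)·log₂(P(4)) = -(0.2744)·log₂(0.2744) = 0.51193
  -P(5)·log₂(P(5)) = -(0.01)·log₂(0.01) = 0.06644
H(P) = 0.44857 + 0.52459 + 0.34518 + 0.51193 + 0.06644 = 1.89671 bits

log₂(5) = 2.32193 bits

D_KL(P||U) = 2.32193 - 1.89671 = 0.42522 ≈ 0.4252 bits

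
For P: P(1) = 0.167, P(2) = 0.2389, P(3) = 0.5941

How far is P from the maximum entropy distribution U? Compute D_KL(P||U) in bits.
0.2140 bits

U(i) = 1/3 for all i

D_KL(P||U) = Σ P(x) log₂(P(x) / (1/3))
           = Σ P(x) log₂(P(x)) + log₂(3)
           = log₂(3) - H(P)

H(P) = -Σ P(x) log₂(P(x)):
  -P(1)·log₂(P(1)) = -(0.167)·log₂(0.167) = 0.43121
  -P(2)·log₂(P(2)) = -(0.2389)·log₂(0.2389) = 0.49345
  -P(3)·log₂(P(3)) = -(0.5941)·log₂(0.5941) = 0.44630
H(P) = 0.43121 + 0.49345 + 0.44630 = 1.37096 bits

log₂(3) = 1.58496 bits

D_KL(P||U) = 1.58496 - 1.37096 = 0.21400 ≈ 0.2140 bits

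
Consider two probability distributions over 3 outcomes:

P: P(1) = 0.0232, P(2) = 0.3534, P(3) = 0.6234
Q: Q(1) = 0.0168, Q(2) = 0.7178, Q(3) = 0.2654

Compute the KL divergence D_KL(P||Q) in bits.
0.4176 bits

D_KL(P||Q) = Σ P(x) log₂(P(x)/Q(x))

Computing term by term:
  P(1)·log₂(P(1)/Q(1)) = 0.0232·log₂(0.0232/0.0168) = 0.01080
  P(2)·log₂(P(2)/Q(2)) = 0.3534·log₂(0.3534/0.7178) = -0.36127
  P(3)·log₂(P(3)/Q(3)) = 0.6234·log₂(0.6234/0.2654) = 0.76802

D_KL(P||Q) = 0.01080 - 0.36127 + 0.76802 = 0.41755 ≈ 0.4176 bits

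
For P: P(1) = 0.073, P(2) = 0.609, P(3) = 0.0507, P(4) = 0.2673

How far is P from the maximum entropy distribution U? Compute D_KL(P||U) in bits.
0.5617 bits

U(i) = 1/4 for all i

D_KL(P||U) = Σ P(x) log₂(P(x) / (1/4))
           = Σ P(x) log₂(P(x)) + log₂(4)
           = log₂(4) - H(P)

H(P) = -Σ P(x) log₂(P(x)):
  -P(1)·log₂(P(1)) = -(0.073)·log₂(0.073) = 0.27565
  -P(2)·log₂(P(2)) = -(0.609)·log₂(0.609) = 0.43573
  -P(3)·log₂(P(3)) = -(0.0507)·log₂(0.0507) = 0.21810
  -P(4)·log₂(P(4)) = -(0.2673)·log₂(0.2673) = 0.50880
H(P) = 0.27565 + 0.43573 + 0.21810 + 0.50880 = 1.43828 bits

log₂(4) = 2.00000 bits

D_KL(P||U) = 2.00000 - 1.43828 = 0.56172 ≈ 0.5617 bits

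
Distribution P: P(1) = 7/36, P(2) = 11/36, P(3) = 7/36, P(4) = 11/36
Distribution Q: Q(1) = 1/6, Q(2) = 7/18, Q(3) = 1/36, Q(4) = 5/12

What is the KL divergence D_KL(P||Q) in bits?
0.3461 bits

D_KL(P||Q) = Σ P(x) log₂(P(x)/Q(x))

Computing term by term:
  P(1)·log₂(P(1)/Q(1)) = (7/36)·log₂((7/36)/(1/6)) = 0.04324
  P(2)·log₂(P(2)/Q(2)) = (11/36)·log₂((11/36)/(7/18)) = -0.10631
  P(3)·log₂(P(3)/Q(3)) = (7/36)·log₂((7/36)/(1/36)) = 0.54587
  P(4)·log₂(P(4)/Q(4)) = (11/36)·log₂((11/36)/(5/12)) = -0.13672

D_KL(P||Q) = 0.04324 - 0.10631 + 0.54587 - 0.13672 = 0.34608 ≈ 0.3461 bits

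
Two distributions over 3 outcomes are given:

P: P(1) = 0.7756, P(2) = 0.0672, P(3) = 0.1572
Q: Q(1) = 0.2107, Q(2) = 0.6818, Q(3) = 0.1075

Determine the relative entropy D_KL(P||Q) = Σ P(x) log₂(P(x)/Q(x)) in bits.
1.3198 bits

D_KL(P||Q) = Σ P(x) log₂(P(x)/Q(x))

Computing term by term:
  P(1)·log₂(P(1)/Q(1)) = 0.7756·log₂(0.7756/0.2107) = 1.45822
  P(2)·log₂(P(2)/Q(2)) = 0.0672·log₂(0.0672/0.6818) = -0.22464
  P(3)·log₂(P(3)/Q(3)) = 0.1572·log₂(0.1572/0.1075) = 0.08619

D_KL(P||Q) = 1.45822 - 0.22464 + 0.08619 = 1.31977 ≈ 1.3198 bits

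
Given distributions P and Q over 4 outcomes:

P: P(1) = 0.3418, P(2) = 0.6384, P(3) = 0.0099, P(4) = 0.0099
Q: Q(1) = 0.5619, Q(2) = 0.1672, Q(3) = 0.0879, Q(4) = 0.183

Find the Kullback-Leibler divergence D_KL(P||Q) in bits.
0.9160 bits

D_KL(P||Q) = Σ P(x) log₂(P(x)/Q(x))

Computing term by term:
  P(1)·log₂(P(1)/Q(1)) = 0.3418·log₂(0.3418/0.5619) = -0.24513
  P(2)·log₂(P(2)/Q(2)) = 0.6384·log₂(0.6384/0.1672) = 1.23395
  P(3)·log₂(P(3)/Q(3)) = 0.0099·log₂(0.0099/0.0879) = -0.03119
  P(4)·log₂(P(4)/Q(4)) = 0.0099·log₂(0.0099/0.183) = -0.04166

D_KL(P||Q) = -0.24513 + 1.23395 - 0.03119 - 0.04166 = 0.91597 ≈ 0.9160 bits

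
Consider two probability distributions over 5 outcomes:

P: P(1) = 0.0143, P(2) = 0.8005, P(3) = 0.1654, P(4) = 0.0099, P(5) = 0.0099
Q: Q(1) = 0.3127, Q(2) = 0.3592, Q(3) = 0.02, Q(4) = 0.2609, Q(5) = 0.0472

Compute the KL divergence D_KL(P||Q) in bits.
1.2969 bits

D_KL(P||Q) = Σ P(x) log₂(P(x)/Q(x))

Computing term by term:
  P(1)·log₂(P(1)/Q(1)) = 0.0143·log₂(0.0143/0.3127) = -0.06364
  P(2)·log₂(P(2)/Q(2)) = 0.8005·log₂(0.8005/0.3592) = 0.92547
  P(3)·log₂(P(3)/Q(3)) = 0.1654·log₂(0.1654/0.02) = 0.50412
  P(4)·log₂(P(4)/Q(4)) = 0.0099·log₂(0.0099/0.2609) = -0.04673
  P(5)·log₂(P(5)/Q(5)) = 0.0099·log₂(0.0099/0.0472) = -0.02231

D_KL(P||Q) = -0.06364 + 0.92547 + 0.50412 - 0.04673 - 0.02231 = 1.29691 ≈ 1.2969 bits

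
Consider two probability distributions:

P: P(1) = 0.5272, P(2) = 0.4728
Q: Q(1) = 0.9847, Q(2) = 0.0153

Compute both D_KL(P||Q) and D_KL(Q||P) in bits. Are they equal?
D_KL(P||Q) = 1.8650 bits, D_KL(Q||P) = 0.8118 bits. No, they are not equal.

D_KL(P||Q) = Σ P(x) log₂(P(x)/Q(x))

Computing term by term:
  P(1)·log₂(P(1)/Q(1)) = 0.5272·log₂(0.5272/0.9847) = -0.47518
  P(2)·log₂(P(2)/Q(2)) = 0.4728·log₂(0.4728/0.0153) = 2.34018

D_KL(P||Q) = -0.47518 + 2.34018 = 1.86500 ≈ 1.8650 bits

D_KL(Q||P) = Σ Q(x) log₂(Q(x)/P(x))

Computing term by term:
  Q(1)·log₂(Q(1)/P(1)) = 0.9847·log₂(0.9847/0.5272) = 0.88754
  Q(2)·log₂(Q(2)/P(2)) = 0.0153·log₂(0.0153/0.4728) = -0.07573

D_KL(Q||P) = 0.88754 - 0.07573 = 0.81181 ≈ 0.8118 bits

These are NOT equal (difference: 1.0532 bits). KL divergence is asymmetric: D_KL(P||Q) ≠ D_KL(Q||P) in general.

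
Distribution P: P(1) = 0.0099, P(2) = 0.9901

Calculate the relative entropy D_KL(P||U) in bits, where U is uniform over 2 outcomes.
0.9199 bits

U(i) = 1/2 for all i

D_KL(P||U) = Σ P(x) log₂(P(x) / (1/2))
           = Σ P(x) log₂(P(x)) + log₂(2)
           = log₂(2) - H(P)

H(P) = -Σ P(x) log₂(P(x)):
  -P(1)·log₂(P(1)) = -(0.0099)·log₂(0.0099) = 0.06592
  -P(2)·log₂(P(2)) = -(0.9901)·log₂(0.9901) = 0.01421
H(P) = 0.06592 + 0.01421 = 0.08013 bits

log₂(2) = 1.00000 bits

D_KL(P||U) = 1.00000 - 0.08013 = 0.91987 ≈ 0.9199 bits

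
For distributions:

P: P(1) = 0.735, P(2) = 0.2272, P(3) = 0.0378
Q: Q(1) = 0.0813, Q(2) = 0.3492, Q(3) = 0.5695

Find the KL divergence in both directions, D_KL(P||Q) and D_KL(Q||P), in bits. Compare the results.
D_KL(P||Q) = 2.0459 bits, D_KL(Q||P) = 2.1869 bits. D_KL(Q||P) is larger than D_KL(P||Q) by 0.1410 bits; the two directions differ.

D_KL(P||Q) = Σ P(x) log₂(P(x)/Q(x))

Computing term by term:
  P(1)·log₂(P(1)/Q(1)) = 0.735·log₂(0.735/0.0813) = 2.33467
  P(2)·log₂(P(2)/Q(2)) = 0.2272·log₂(0.2272/0.3492) = -0.14088
  P(3)·log₂(P(3)/Q(3)) = 0.0378·log₂(0.0378/0.5695) = -0.14792

D_KL(P||Q) = 2.33467 - 0.14088 - 0.14792 = 2.04587 ≈ 2.0459 bits

D_KL(Q||P) = Σ Q(x) log₂(Q(x)/P(x))

Computing term by term:
  Q(1)·log₂(Q(1)/P(1)) = 0.0813·log₂(0.0813/0.735) = -0.25824
  Q(2)·log₂(Q(2)/P(2)) = 0.3492·log₂(0.3492/0.2272) = 0.21654
  Q(3)·log₂(Q(3)/P(3)) = 0.5695·log₂(0.5695/0.0378) = 2.22859

D_KL(Q||P) = -0.25824 + 0.21654 + 2.22859 = 2.18689 ≈ 2.1869 bits

These are NOT equal (difference: 0.1410 bits). KL divergence is asymmetric: D_KL(P||Q) ≠ D_KL(Q||P) in general.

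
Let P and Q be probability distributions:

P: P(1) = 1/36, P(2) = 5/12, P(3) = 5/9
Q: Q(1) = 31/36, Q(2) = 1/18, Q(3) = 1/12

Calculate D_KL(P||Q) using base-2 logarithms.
2.5941 bits

D_KL(P||Q) = Σ P(x) log₂(P(x)/Q(x))

Computing term by term:
  P(1)·log₂(P(1)/Q(1)) = (1/36)·log₂((1/36)/(31/36)) = -0.13762
  P(2)·log₂(P(2)/Q(2)) = (5/12)·log₂((5/12)/(1/18)) = 1.21120
  P(3)·log₂(P(3)/Q(3)) = (5/9)·log₂((5/9)/(1/12)) = 1.52054

D_KL(P||Q) = -0.13762 + 1.21120 + 1.52054 = 2.59412 ≈ 2.5941 bits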